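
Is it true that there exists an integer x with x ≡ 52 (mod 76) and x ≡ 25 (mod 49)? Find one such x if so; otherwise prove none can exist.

x = 3700

gcd(76, 49) = 1, so the Chinese Remainder Theorem guarantees exactly one residue class mod 3724 satisfying both.
Write x = 52 + 76t and require 52 + 76t ≡ 25 (mod 49), i.e. 76t ≡ 22 (mod 49).
76 ≡ 27 (mod 49), so this reads 27t ≡ 22 (mod 49). To invert 27 modulo 49: 49 = 1·27 + 22, 27 = 1·22 + 5, 22 = 4·5 + 2, 5 = 2·2 + 1, 2 = 2·1 + 0, and unwinding, 1 = 5 − 2·2 = 5 − 2·(22 − 4·5) = −2·22 + 9·5 = −2·22 + 9·(27 − 1·22) = 9·27 − 11·22 = 9·27 − 11·(49 − 1·27) = −11·49 + 20·27. Thus 27⁻¹ ≡ 20 (mod 49).
Multiplying by 20: t ≡ 20·22 = 440 ≡ 48 (mod 49).
Taking t = 48 gives x = 52 + 76·48 = 3700.
Check: 3700 mod 76 = 52, 3700 mod 49 = 25. ✓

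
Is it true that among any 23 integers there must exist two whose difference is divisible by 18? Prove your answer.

Yes, this is always true.

There are exactly 18 possible remainders on division by 18.
Since 23 > 18, two of the 23 integers must share a residue class by the pigeonhole principle; call them a and b.
Their difference a − b is then a multiple of 18.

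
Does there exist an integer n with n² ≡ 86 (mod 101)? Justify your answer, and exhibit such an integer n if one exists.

101 is prime, so by Euler's criterion 86 is a square mod 101 iff 86^((101−1)/2) = 86^50 ≡ 1 (mod 101).
Repeated squaring mod 101: 86^2 = 7396 ≡ 23; 86^4 ≡ 23² = 529 ≡ 24; 86^8 ≡ 24² = 576 ≡ 71; 86^16 ≡ 71² = 5041 ≡ 92; 86^32 ≡ 92² = 8464 ≡ 81.
Since 50 = 32 + 16 + 2, 86^50 ≡ 81 · 92 · 23; multiplying out mod 101: 81·92 = 7452 ≡ 79, then 79·23 = 1817 ≡ 100. Thus 86^50 ≡ 100 ≡ −1 (mod 101).
By Euler's criterion 86 is a quadratic non-residue mod 101: no n satisfies n² ≡ 86 (mod 101).

No, no such integer exists.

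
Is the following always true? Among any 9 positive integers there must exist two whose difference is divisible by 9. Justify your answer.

No; for instance {35, 36, 37, 38, 39, 40, 41, 42, 43} is a counterexample.

Try 9 consecutive integers, 35, 36, …, 43. Their remainders mod 9 are 8, 0, 1, 2, 3, 4, 5, 6, 7 — pairwise different, as any 9 ≤ 9 consecutive integers have distinct residues.
No two share a residue, so no pair has difference divisible by 9; the claim fails for this set.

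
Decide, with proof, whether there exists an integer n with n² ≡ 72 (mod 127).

Take n = 96. Then 96² = 9216 = 72·127 + 72, so 96² ≡ 72 (mod 127).

n = 96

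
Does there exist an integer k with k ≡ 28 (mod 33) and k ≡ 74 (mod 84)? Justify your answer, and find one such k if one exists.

gcd(33, 84) = 3. If k ≡ 28 (mod 33) and k ≡ 74 (mod 84), then k ≡ 28 (mod 3) and k ≡ 74 (mod 3).
But 28 mod 3 = 1 while 74 mod 3 = 2, a contradiction.
So no integer satisfies both congruences.

There is no such integer.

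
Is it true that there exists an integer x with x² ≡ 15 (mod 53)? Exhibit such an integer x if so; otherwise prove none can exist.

x = 42

Take x = 42. Then 42² = 1764 = 33·53 + 15, so 42² ≡ 15 (mod 53).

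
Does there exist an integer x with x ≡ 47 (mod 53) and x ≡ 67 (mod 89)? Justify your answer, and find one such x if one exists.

Since 53 and 89 share no common factor, CRT says the pair of congruences has a solution (unique mod 4717).
Any solution of the first congruence is x = 47 + 53t; substituting into the second, 53t ≡ 67 − 47 ≡ 20 (mod 89).
Since 53·42 = 2226 = 25·89 + 1, the inverse of 53 mod 89 is 42.
Therefore t ≡ 42·20 = 840 ≡ 39 (mod 89).
With t = 39: x = 47 + 53·39 = 2114.
Verify: 2114 = 39·53 + 47 and 2114 = 23·89 + 67. ✓

x = 2114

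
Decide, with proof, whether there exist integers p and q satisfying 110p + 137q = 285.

110 and 137 are coprime, so 110p + 137q ranges over all of ℤ.
Run the Euclidean algorithm on 137 and 110: 137 = 1·110 + 27, 110 = 4·27 + 2, 27 = 13·2 + 1, 2 = 2·1 + 0.
Unwinding: 1 = 27 − 13·2 = 27 − 13·(110 − 4·27) = −13·110 + 53·27 = −13·110 + 53·(137 − 1·110) = 53·137 − 66·110, i.e. 110·(-66) + 137·53 = 1.
Times 285: 110·(-18810) + 137·15105 = 285, so (-18810, 15105) solves it.
Adding 138·137 to p and subtracting 138·110 from q gives the tidier solution (96, -75).
Indeed 110·96 + 137·(-75) = 10560 − 10275 = 285.

p = 96, q = -75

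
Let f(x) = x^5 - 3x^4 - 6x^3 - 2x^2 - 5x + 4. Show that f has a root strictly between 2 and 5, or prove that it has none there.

f(2) = -78 and f(5) = 429, which have opposite signs.
Since f is a polynomial it is continuous on [2, 5].
By the Intermediate Value Theorem f must vanish at some point of (2, 5).

Such a root exists.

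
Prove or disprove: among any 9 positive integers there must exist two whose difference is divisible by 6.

Partition the integers by their residue mod 6; there are 6 classes.
Placing 9 integers into 6 classes, some class receives at least two — say a and b.
Equal remainders mean a − b ≡ 0 (mod 6), so 6 divides their difference.

Yes.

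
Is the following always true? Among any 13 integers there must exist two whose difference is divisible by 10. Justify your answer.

There are exactly 10 possible remainders on division by 10.
Since 13 > 10, two of the 13 integers must share a residue class by the pigeonhole principle; call them a and b.
Then a ≡ b (mod 10), i.e. 10 ∣ (a − b).

Yes, this is always true.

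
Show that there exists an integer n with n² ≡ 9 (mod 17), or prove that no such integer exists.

n = 14

n = 14 works: 14² = 196, and 196 − 9 = 187 = 11·17.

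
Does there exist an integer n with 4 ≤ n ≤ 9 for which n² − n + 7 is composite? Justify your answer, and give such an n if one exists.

n = 5

At n = 5: 5² − 5 + 7 = 27 = 3·9, which is composite.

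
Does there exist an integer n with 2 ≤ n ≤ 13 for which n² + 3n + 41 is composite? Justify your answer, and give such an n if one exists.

At n = 12: 12² + 3·12 + 41 = 221 = 13·17, which is composite.

n = 12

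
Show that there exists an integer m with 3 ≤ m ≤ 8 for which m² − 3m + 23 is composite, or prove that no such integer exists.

m = 4

At m = 4: 4² − 3·4 + 23 = 27 = 3·9, which is composite.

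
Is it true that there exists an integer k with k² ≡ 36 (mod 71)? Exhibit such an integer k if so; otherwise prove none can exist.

k = 6

Take k = 6. Then 6² = 36, and since 0 ≤ 36 < 71 this is already reduced: 6² ≡ 36 (mod 71).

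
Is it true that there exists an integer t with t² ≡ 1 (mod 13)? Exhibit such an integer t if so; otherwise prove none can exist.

t = 12

t = 12 works: 12² = 144, and 144 − 1 = 143 = 11·13.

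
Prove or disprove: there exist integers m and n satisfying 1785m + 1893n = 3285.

Every value of 1785m + 1893n is a multiple of gcd(1785, 1893) = 3; since 3 ∣ 3285, solutions exist.
Dividing through by 3 reduces the equation to 595m + 631n = 1095.
Dividing repeatedly: 631 = 1·595 + 36, 595 = 16·36 + 19, 36 = 1·19 + 17, 19 = 1·17 + 2, 17 = 8·2 + 1, 2 = 2·1 + 0.
Working back up the chain: 1 = 17 − 8·2 = 17 − 8·(19 − 1·17) = −8·19 + 9·17 = −8·19 + 9·(36 − 1·19) = 9·36 − 17·19 = 9·36 − 17·(595 − 16·36) = −17·595 + 281·36 = −17·595 + 281·(631 − 1·595) = 281·631 − 298·595. So 595·(-298) + 631·281 = 1.
Multiplying through by 1095: m = (-298)·1095 = -326310, n = 281·1095 = 307695 is a solution.
Adding 518·631 to m and subtracting 518·595 from n gives the tidier solution (548, -515).
Check: 1785·548 + 1893·(-515) = 978180 − 974895 = 3285. ✓

m = 548, n = -515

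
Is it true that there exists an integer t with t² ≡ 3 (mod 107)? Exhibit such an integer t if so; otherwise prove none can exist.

t = 18

t = 18 works: 18² = 324, and 324 − 3 = 321 = 3·107.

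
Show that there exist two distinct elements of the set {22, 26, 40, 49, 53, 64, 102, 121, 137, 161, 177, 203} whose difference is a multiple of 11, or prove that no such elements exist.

22 mod 11 = 0 and 121 mod 11 = 0, so 121 − 22 = 99 = 9·11.

The pair (22, 121) works.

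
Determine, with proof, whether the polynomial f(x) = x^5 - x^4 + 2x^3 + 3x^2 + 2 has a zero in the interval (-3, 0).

Yes, f has a root in the interval.

f(-3) = -349 and f(0) = 2, which have opposite signs.
f is continuous everywhere (it is a polynomial), in particular on [-3, 0].
By the Intermediate Value Theorem, f takes the value 0 somewhere in the open interval.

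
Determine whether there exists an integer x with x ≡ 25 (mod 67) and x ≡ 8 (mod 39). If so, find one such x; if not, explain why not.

gcd(67, 39) = 1, so the Chinese Remainder Theorem guarantees exactly one residue class mod 2613 satisfying both.
Any solution of the first congruence is x = 25 + 67t; substituting into the second, 67t ≡ 8 − 25 ≡ 22 (mod 39).
67 ≡ 28 (mod 39), so this reads 28t ≡ 22 (mod 39). To invert 28 modulo 39: 39 = 1·28 + 11, 28 = 2·11 + 6, 11 = 1·6 + 5, 6 = 1·5 + 1, 5 = 5·1 + 0, and unwinding, 1 = 6 − 1·5 = 6 − (11 − 1·6) = −11 + 2·6 = −11 + 2·(28 − 2·11) = 2·28 − 5·11 = 2·28 − 5·(39 − 1·28) = −5·39 + 7·28. Thus 28⁻¹ ≡ 7 (mod 39).
Multiplying by 7: t ≡ 7·22 = 154 ≡ 37 (mod 39).
Taking t = 37 gives x = 25 + 67·37 = 2504.
Verify: 2504 = 37·67 + 25 and 2504 = 64·39 + 8. ✓

x = 2504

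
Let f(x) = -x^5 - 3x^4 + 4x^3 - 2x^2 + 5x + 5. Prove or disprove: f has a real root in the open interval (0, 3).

Yes, f has a root in the interval.

f(0) = 5 and f(3) = -376, which have opposite signs.
Since f is a polynomial it is continuous on [0, 3].
By the Intermediate Value Theorem f must vanish at some point of (0, 3).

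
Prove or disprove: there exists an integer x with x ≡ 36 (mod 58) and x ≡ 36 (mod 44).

The moduli are not coprime: gcd(58, 44) = 2. Compatibility requires 2 ∣ (36 − 36) = 0, which holds, so solutions exist.
The smallest candidate x = 36 works directly: 36 ≡ 36 (mod 44).
Check: 36 mod 58 = 36, 36 mod 44 = 36. ✓

x = 36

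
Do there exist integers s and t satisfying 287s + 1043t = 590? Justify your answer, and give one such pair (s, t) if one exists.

No, no such integers exist.

Any value of 287s + 1043t is a multiple of gcd(287, 1043) = 7.
But 590 is not a multiple of 7 (it leaves remainder 2).
Hence no integers s, t satisfy the equation.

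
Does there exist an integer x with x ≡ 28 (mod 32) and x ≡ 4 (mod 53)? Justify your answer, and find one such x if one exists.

gcd(32, 53) = 1, so the Chinese Remainder Theorem guarantees exactly one residue class mod 1696 satisfying both.
Any solution of the first congruence is x = 28 + 32t; substituting into the second, 32t ≡ 4 − 28 ≡ 29 (mod 53).
Note 32·5 = 160 ≡ 1 (mod 53) (as 160 − 1 = 3·53), so 32⁻¹ ≡ 5.
Therefore t ≡ 5·29 = 145 ≡ 39 (mod 53).
Taking t = 39 gives x = 28 + 32·39 = 1276.
Verify: 1276 = 39·32 + 28 and 1276 = 24·53 + 4. ✓

x = 1276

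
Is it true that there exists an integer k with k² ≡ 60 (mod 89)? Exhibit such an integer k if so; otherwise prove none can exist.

89 is prime, so by Euler's criterion 60 is a square mod 89 iff 60^((89−1)/2) = 60^44 ≡ 1 (mod 89).
Repeated squaring mod 89: 60^2 = 3600 ≡ 40; 60^4 ≡ 40² = 1600 ≡ 87; 60^8 ≡ 87² = 7569 ≡ 4; 60^16 ≡ 4² = 16 ≡ 16; 60^32 ≡ 16² = 256 ≡ 78.
Since 44 = 32 + 8 + 4, 60^44 ≡ 78 · 4 · 87; multiplying out mod 89: 78·4 = 312 ≡ 45, then 45·87 = 3915 ≡ 88. Thus 60^44 ≡ 88 ≡ −1 (mod 89).
The value −1 means 60 is a non-residue modulo 89, so k² ≡ 60 (mod 89) is impossible.

There is no such integer.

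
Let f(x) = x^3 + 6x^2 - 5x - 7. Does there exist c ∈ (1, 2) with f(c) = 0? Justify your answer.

f(1) = -5 and f(2) = 15, which have opposite signs.
Since f is a polynomial it is continuous on [1, 2].
The Intermediate Value Theorem then guarantees some c ∈ (1, 2) with f(c) = 0.

Yes, f has a root in the interval.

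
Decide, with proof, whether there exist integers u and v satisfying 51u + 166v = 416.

u = 70, v = -19

Since gcd(51, 166) = 1, every integer is an integer combination of 51 and 166.
Run the Euclidean algorithm on 166 and 51: 166 = 3·51 + 13, 51 = 3·13 + 12, 13 = 1·12 + 1, 12 = 12·1 + 0.
Back-substituting, 1 = 13 − 1·12 = 13 − (51 − 3·13) = −51 + 4·13 = −51 + 4·(166 − 3·51) = 4·166 − 13·51; that is, 51·(-13) + 166·4 = 1.
Scaling by 416 gives the particular solution (u, v) = (-5408, 1664).
Adding 33·166 to u and subtracting 33·51 from v gives the tidier solution (70, -19).
Check: 51·70 + 166·(-19) = 3570 − 3154 = 416. ✓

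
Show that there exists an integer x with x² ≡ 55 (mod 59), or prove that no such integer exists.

No such integer exists.

Apply Euler's criterion with the prime 59: 55 is a quadratic residue iff 55^29 ≡ 1 (mod 59), and a non-residue iff it is ≡ −1.
Repeated squaring mod 59: 55^2 = 3025 ≡ 16; 55^4 ≡ 16² = 256 ≡ 20; 55^8 ≡ 20² = 400 ≡ 46; 55^16 ≡ 46² = 2116 ≡ 51.
Since 29 = 16 + 8 + 4 + 1, 55^29 ≡ 51 · 46 · 20 · 55; multiplying out mod 59: 51·46 = 2346 ≡ 45, then 45·20 = 900 ≡ 15, then 15·55 = 825 ≡ 58. Thus 55^29 ≡ 58 ≡ −1 (mod 59).
By Euler's criterion 55 is a quadratic non-residue mod 59: no x satisfies x² ≡ 55 (mod 59).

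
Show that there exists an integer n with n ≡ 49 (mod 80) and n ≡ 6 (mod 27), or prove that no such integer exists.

Since 80 and 27 share no common factor, CRT says the pair of congruences has a solution (unique mod 2160).
Any solution of the first congruence is n = 49 + 80t; substituting into the second, 80t ≡ 6 − 49 ≡ 11 (mod 27).
80 ≡ 26 (mod 27), so this reads 26t ≡ 11 (mod 27). Invert 26 mod 27 by the Euclidean algorithm: 27 = 1·26 + 1, 26 = 26·1 + 0; back-substituting, 1 = 27 − 1·26. Hence 26·(-1) ≡ 1, so 26⁻¹ ≡ -1 ≡ 26 (mod 27).
Multiplying by 26: t ≡ 26·11 = 286 ≡ 16 (mod 27).
With t = 16: n = 49 + 80·16 = 1329.
Indeed 1329 ≡ 49 (mod 80) and 1329 ≡ 6 (mod 27).

n = 1329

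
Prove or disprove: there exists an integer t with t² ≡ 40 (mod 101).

There is no such integer.

101 is prime, so by Euler's criterion 40 is a square mod 101 iff 40^((101−1)/2) = 40^50 ≡ 1 (mod 101).
Squaring successively (mod 101): 40^2 = 1600 ≡ 85; 40^4 ≡ 85² = 7225 ≡ 54; 40^8 ≡ 54² = 2916 ≡ 88; 40^16 ≡ 88² = 7744 ≡ 68; 40^32 ≡ 68² = 4624 ≡ 79.
Since 50 = 32 + 16 + 2, 40^50 ≡ 79 · 68 · 85; multiplying out mod 101: 79·68 = 5372 ≡ 19, then 19·85 = 1615 ≡ 100. Thus 40^50 ≡ 100 ≡ −1 (mod 101).
By Euler's criterion 40 is a quadratic non-residue mod 101: no t satisfies t² ≡ 40 (mod 101).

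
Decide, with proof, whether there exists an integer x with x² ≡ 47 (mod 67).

x = 39

Take x = 39. Then 39² = 1521 = 22·67 + 47, so 39² ≡ 47 (mod 67).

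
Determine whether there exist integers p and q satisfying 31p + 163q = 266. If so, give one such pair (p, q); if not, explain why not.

p = 119, q = -21

Since gcd(31, 163) = 1, every integer is an integer combination of 31 and 163.
Run the Euclidean algorithm on 163 and 31: 163 = 5·31 + 8, 31 = 3·8 + 7, 8 = 1·7 + 1, 7 = 7·1 + 0.
Unwinding: 1 = 8 − 1·7 = 8 − (31 − 3·8) = −31 + 4·8 = −31 + 4·(163 − 5·31) = 4·163 − 21·31, i.e. 31·(-21) + 163·4 = 1.
Times 266: 31·(-5586) + 163·1064 = 266, so (-5586, 1064) solves it.
Adding 35·163 to p and subtracting 35·31 from q gives the tidier solution (119, -21).
Check: 31·119 + 163·(-21) = 3689 − 3423 = 266. ✓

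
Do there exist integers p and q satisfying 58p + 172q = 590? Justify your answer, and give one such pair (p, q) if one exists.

gcd(58, 172) = 2, and 2 divides 590, so integer solutions exist.
Dividing through by 2 reduces the equation to 29p + 86q = 295.
Euclidean algorithm: 86 = 2·29 + 28, 29 = 1·28 + 1, 28 = 28·1 + 0.
Back-substituting, 1 = 29 − 1·28 = 29 − (86 − 2·29) = −86 + 3·29; that is, 29·3 + 86·(-1) = 1.
Multiplying through by 295: p = 3·295 = 885, q = (-1)·295 = -295 is a solution.
Shifting by a multiple of (86, −29) keeps it a solution: p = 885 − 10·86 = 25, q = -295 + 10·29 = -5.
Check: 58·25 + 172·(-5) = 1450 − 860 = 590. ✓

p = 25, q = -5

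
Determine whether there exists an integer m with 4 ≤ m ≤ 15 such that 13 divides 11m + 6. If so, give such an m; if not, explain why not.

At m = 4, 11·4 + 6 = 50 ≡ 11 (mod 13), and each step in m adds 11, giving residues 11, 9, 7, 5, 3, 1, 12, 10, 8, 6, 4, 2 for m = 4, 5, …, 15.
None is 0, so 13 never divides 11m + 6 on this range.

No such integer m in that range exists.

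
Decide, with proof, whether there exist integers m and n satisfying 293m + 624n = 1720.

Since gcd(293, 624) = 1, every integer is an integer combination of 293 and 624.
Euclidean algorithm: 624 = 2·293 + 38, 293 = 7·38 + 27, 38 = 1·27 + 11, 27 = 2·11 + 5, 11 = 2·5 + 1, 5 = 5·1 + 0.
Back-substituting, 1 = 11 − 2·5 = 11 − 2·(27 − 2·11) = −2·27 + 5·11 = −2·27 + 5·(38 − 1·27) = 5·38 − 7·27 = 5·38 − 7·(293 − 7·38) = −7·293 + 54·38 = −7·293 + 54·(624 − 2·293) = 54·624 − 115·293; that is, 293·(-115) + 624·54 = 1.
Multiplying through by 1720: m = (-115)·1720 = -197800, n = 54·1720 = 92880 is a solution.
Adding 317·624 to m and subtracting 317·293 from n gives the tidier solution (8, -1).
Indeed 293·8 + 624·(-1) = 2344 − 624 = 1720.

m = 8, n = -1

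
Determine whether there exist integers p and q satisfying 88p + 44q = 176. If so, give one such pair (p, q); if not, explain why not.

gcd(88, 44) = 44, and 44 divides 176, so integer solutions exist.
Dividing through by 44 reduces the equation to 2p + 1q = 4.
The coefficient of q is 1, so setting p = 0 and q = 4 already solves it.
Indeed 88·0 + 44·4 = 0 + 176 = 176.

p = 0, q = 4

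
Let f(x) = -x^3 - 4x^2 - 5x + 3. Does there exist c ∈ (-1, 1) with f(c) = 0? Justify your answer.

Yes, f has a root in the interval.

f(-1) = 5 and f(1) = -7, which have opposite signs.
Since f is a polynomial it is continuous on [-1, 1].
So by the Intermediate Value Theorem there is a c strictly between -1 and 1 with f(c) = 0.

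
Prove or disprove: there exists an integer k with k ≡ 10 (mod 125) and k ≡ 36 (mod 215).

No, no such integer exists.

Both moduli are multiples of 5 = gcd(125, 215), so any solution would satisfy k ≡ 10 and k ≡ 36 modulo 5 simultaneously.
But 10 mod 5 = 0 while 36 mod 5 = 1, a contradiction.
Hence the system has no solution.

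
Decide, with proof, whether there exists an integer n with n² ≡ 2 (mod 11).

There is no such integer.

Computing n² mod 11 for n = 0, 1, …, 5 (enough, by the symmetry n ↦ 11 − n) gives 0, 1, 4, 9, 5, 3.
The set of squares mod 11 is therefore {0, 1, 3, 4, 5, 9}, which does not contain 2.
Hence no integer n has n² ≡ 2 (mod 11).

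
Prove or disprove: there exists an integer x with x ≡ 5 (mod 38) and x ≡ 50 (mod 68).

gcd(38, 68) = 2. If x ≡ 5 (mod 38) and x ≡ 50 (mod 68), then x ≡ 5 (mod 2) and x ≡ 50 (mod 2).
However 5 ≡ 1 and 50 ≡ 0 (mod 2), and 1 ≠ 0.
Hence the system has no solution.

There is no such integer.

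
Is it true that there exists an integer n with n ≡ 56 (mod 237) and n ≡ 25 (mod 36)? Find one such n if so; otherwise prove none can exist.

No such integer exists.

Both moduli are multiples of 3 = gcd(237, 36), so any solution would satisfy n ≡ 56 and n ≡ 25 modulo 3 simultaneously.
But 56 mod 3 = 2 while 25 mod 3 = 1, a contradiction.
So no integer satisfies both congruences.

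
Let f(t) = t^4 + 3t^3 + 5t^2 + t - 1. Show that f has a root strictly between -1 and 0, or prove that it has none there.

Such a root exists.

f(-1) = 1 and f(0) = -1, which have opposite signs.
f is continuous everywhere (it is a polynomial), in particular on [-1, 0].
By the Intermediate Value Theorem f must vanish at some point of (-1, 0).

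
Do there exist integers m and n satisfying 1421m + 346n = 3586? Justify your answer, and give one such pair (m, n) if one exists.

m = 312, n = -1271

Since gcd(1421, 346) = 1, every integer is an integer combination of 1421 and 346.
Dividing repeatedly: 1421 = 4·346 + 37, 346 = 9·37 + 13, 37 = 2·13 + 11, 13 = 1·11 + 2, 11 = 5·2 + 1, 2 = 2·1 + 0.
Working back up the chain: 1 = 11 − 5·2 = 11 − 5·(13 − 1·11) = −5·13 + 6·11 = −5·13 + 6·(37 − 2·13) = 6·37 − 17·13 = 6·37 − 17·(346 − 9·37) = −17·346 + 159·37 = −17·346 + 159·(1421 − 4·346) = 159·1421 − 653·346. So 1421·159 + 346·(-653) = 1.
Scaling by 3586 gives the particular solution (m, n) = (570174, -2341658).
Shifting by a multiple of (346, −1421) keeps it a solution: m = 570174 − 1647·346 = 312, n = -2341658 + 1647·1421 = -1271.
Check: 1421·312 + 346·(-1271) = 443352 − 439766 = 3586. ✓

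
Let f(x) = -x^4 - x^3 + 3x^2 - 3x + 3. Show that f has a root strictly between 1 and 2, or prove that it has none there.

Yes, f has a root in the interval.

f(1) = 1 and f(2) = -15, which have opposite signs.
Since f is a polynomial it is continuous on [1, 2].
By the Intermediate Value Theorem f must vanish at some point of (1, 2).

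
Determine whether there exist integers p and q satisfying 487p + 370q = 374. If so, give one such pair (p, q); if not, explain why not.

Since gcd(487, 370) = 1, every integer is an integer combination of 487 and 370.
Run the Euclidean algorithm on 487 and 370: 487 = 1·370 + 117, 370 = 3·117 + 19, 117 = 6·19 + 3, 19 = 6·3 + 1, 3 = 3·1 + 0.
Back-substituting, 1 = 19 − 6·3 = 19 − 6·(117 − 6·19) = −6·117 + 37·19 = −6·117 + 37·(370 − 3·117) = 37·370 − 117·117 = 37·370 − 117·(487 − 1·370) = −117·487 + 154·370; that is, 487·(-117) + 370·154 = 1.
Multiplying through by 374: p = (-117)·374 = -43758, q = 154·374 = 57596 is a solution.
Adding 119·370 to p and subtracting 119·487 from q gives the tidier solution (272, -357).
Indeed 487·272 + 370·(-357) = 132464 − 132090 = 374.

p = 272, q = -357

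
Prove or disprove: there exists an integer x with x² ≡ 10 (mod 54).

x = 8

x = 8 works: 8² = 64, and 64 − 10 = 54 = 1·54.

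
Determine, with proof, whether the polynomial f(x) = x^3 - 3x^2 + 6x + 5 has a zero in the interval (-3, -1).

f has no root in that interval.

Evaluate at the endpoints: f(-3) = -67, f(-1) = -5 — same sign (negative).
f'(x) = 3x^2 - 6x + 6 has discriminant (-6)² − 4·3·6 = -36 < 0, so f' has no real roots and is positive for every real x.
Hence f is strictly increasing on ℝ, and in particular on [-3, -1]. A strictly monotone function with same-sign endpoint values stays negative on the whole interval, so f has no zero in (-3, -1).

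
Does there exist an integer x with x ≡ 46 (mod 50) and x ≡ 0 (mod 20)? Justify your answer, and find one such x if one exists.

Both moduli are multiples of 10 = gcd(50, 20), so any solution would satisfy x ≡ 46 and x ≡ 0 modulo 10 simultaneously.
However 46 ≡ 6 and 0 ≡ 0 (mod 10), and 6 ≠ 0.
Hence the system has no solution.

There is no such integer.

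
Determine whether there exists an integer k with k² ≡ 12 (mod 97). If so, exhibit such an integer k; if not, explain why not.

Take k = 20. Then 20² = 400 = 4·97 + 12, so 20² ≡ 12 (mod 97).

k = 20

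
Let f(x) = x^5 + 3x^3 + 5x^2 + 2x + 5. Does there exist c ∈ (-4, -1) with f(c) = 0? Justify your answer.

Such a root exists.

f(-4) = -1139 and f(-1) = 4, which have opposite signs.
Since f is a polynomial it is continuous on [-4, -1].
The Intermediate Value Theorem then guarantees some c ∈ (-4, -1) with f(c) = 0.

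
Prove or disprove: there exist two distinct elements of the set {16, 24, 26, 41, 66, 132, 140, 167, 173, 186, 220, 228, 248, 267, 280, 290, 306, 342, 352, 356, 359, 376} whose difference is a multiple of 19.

The pair (24, 290) works.

24 mod 19 = 5 and 290 mod 19 = 5, so 290 − 24 = 266 = 14·19.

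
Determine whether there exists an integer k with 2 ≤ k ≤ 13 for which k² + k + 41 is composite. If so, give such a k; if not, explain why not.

No such integer k in that range exists.

The values for k = 2, 3, …, 13 are 47, 53, 61, 71, 83, 97, 113, 131, 151, 173, 197, 223, and each of these is prime.
So no value in the range makes the expression composite.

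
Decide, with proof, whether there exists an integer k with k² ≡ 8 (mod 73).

Take k = 9. Then 9² = 81 = 1·73 + 8, so 9² ≡ 8 (mod 73).

k = 9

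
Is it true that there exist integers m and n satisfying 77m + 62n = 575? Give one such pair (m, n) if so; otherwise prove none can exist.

m = 59, n = -64

77 and 62 are coprime, so 77m + 62n ranges over all of ℤ.
Euclidean algorithm: 77 = 1·62 + 15, 62 = 4·15 + 2, 15 = 7·2 + 1, 2 = 2·1 + 0.
Back-substituting, 1 = 15 − 7·2 = 15 − 7·(62 − 4·15) = −7·62 + 29·15 = −7·62 + 29·(77 − 1·62) = 29·77 − 36·62; that is, 77·29 + 62·(-36) = 1.
Times 575: 77·16675 + 62·(-20700) = 575, so (16675, -20700) solves it.
Subtracting 268·62 from m and adding 268·77 to n gives the tidier solution (59, -64).
Check: 77·59 + 62·(-64) = 4543 − 3968 = 575. ✓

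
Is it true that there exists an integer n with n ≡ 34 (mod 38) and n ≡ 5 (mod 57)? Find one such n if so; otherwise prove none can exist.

No, no such integer exists.

Both moduli are multiples of 19 = gcd(38, 57), so any solution would satisfy n ≡ 34 and n ≡ 5 modulo 19 simultaneously.
However 34 ≡ 15 and 5 ≡ 5 (mod 19), and 15 ≠ 5.
Therefore no such n exists.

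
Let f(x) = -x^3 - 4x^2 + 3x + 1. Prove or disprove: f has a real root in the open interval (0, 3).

f(0) = 1 and f(3) = -53, which have opposite signs.
f is continuous everywhere (it is a polynomial), in particular on [0, 3].
By the Intermediate Value Theorem, f takes the value 0 somewhere in the open interval.

Yes, f has a root in the interval.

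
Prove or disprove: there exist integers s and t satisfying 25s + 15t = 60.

Every value of 25s + 15t is a multiple of gcd(25, 15) = 5; since 5 ∣ 60, solutions exist.
Dividing through by 5 reduces the equation to 5s + 3t = 12.
Run the Euclidean algorithm on 5 and 3: 5 = 1·3 + 2, 3 = 1·2 + 1, 2 = 2·1 + 0.
Working back up the chain: 1 = 3 − 1·2 = 3 − (5 − 1·3) = −5 + 2·3. So 5·(-1) + 3·2 = 1.
Times 12: 5·(-12) + 3·24 = 12, so (-12, 24) solves it.
The general solution is s = -12 + 3k, t = 24 − 5k; taking k = 4 gives the smaller pair s = 0, t = 4.
Check: 25·0 + 15·4 = 0 + 60 = 60. ✓

s = 0, t = 4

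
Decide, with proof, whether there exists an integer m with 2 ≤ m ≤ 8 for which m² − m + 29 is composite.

At m = 8: 8² − 8 + 29 = 85 = 5·17, which is composite.

m = 8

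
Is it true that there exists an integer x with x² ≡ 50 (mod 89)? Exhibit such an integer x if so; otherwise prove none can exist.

x = 53 works: 53² = 2809, and 2809 − 50 = 2759 = 31·89.

x = 53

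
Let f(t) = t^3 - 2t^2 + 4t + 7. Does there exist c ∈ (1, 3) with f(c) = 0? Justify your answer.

Evaluate at the endpoints: f(1) = 10, f(3) = 28 — same sign (positive).
f'(t) = 3t^2 - 4t + 4 has discriminant (-4)² − 4·3·4 = -32 < 0, so f' has no real roots and is positive for every real t.
So f is strictly increasing; between 1 and 3 its values lie between f(1) = 10 and f(3) = 28, all positive. Therefore f has no root in (1, 3).

No.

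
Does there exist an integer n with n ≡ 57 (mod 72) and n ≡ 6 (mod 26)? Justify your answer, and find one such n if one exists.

Reduce both congruences modulo 2, which divides 72 and 26: they say n ≡ 57 (mod 2) and n ≡ 6 (mod 2).
These are incompatible: 57 − 6 = 51 is not divisible by 2.
Hence the system has no solution.

There is no such integer.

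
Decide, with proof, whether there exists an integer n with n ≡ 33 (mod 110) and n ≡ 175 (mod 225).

gcd(110, 225) = 5. If n ≡ 33 (mod 110) and n ≡ 175 (mod 225), then n ≡ 33 (mod 5) and n ≡ 175 (mod 5).
But 33 mod 5 = 3 while 175 mod 5 = 0, a contradiction.
So no integer satisfies both congruences.

There is no such integer.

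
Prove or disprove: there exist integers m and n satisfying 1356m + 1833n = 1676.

gcd(1356, 1833) = 3, so every integer of the form 1356m + 1833n is a multiple of 3.
However 1676 leaves remainder 2 on division by 3.
So the equation is unsolvable over ℤ.

No, no such integers exist.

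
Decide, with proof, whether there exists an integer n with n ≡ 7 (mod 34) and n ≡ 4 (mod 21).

Since 34 and 21 share no common factor, CRT says the pair of congruences has a solution (unique mod 714).
Any solution of the first congruence is n = 7 + 34t; substituting into the second, 34t ≡ 4 − 7 ≡ 18 (mod 21).
34 ≡ 13 (mod 21), so this reads 13t ≡ 18 (mod 21). Since 13·13 = 169 = 8·21 + 1, the inverse of 13 mod 21 is 13.
Therefore t ≡ 13·18 = 234 ≡ 3 (mod 21).
With t = 3: n = 7 + 34·3 = 109.
Indeed 109 ≡ 7 (mod 34) and 109 ≡ 4 (mod 21).

n = 109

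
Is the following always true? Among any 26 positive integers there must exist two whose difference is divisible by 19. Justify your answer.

There are exactly 19 possible remainders on division by 19.
Since 26 > 19, two of the 26 integers must share a residue class by the pigeonhole principle; call them a and b.
Then a ≡ b (mod 19), i.e. 19 ∣ (a − b).

True.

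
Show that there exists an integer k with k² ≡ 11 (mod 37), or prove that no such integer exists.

Take k = 23. Then 23² = 529 = 14·37 + 11, so 23² ≡ 11 (mod 37).

k = 23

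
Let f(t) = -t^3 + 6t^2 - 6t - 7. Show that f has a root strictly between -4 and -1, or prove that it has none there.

No such root exists.

The endpoint values f(-4) = 177 and f(-1) = 6 are both positive. Claim: f(t) > 0 for every t in (-4, -1).
Substitute t = -1 − u, where 0 < u < 3 on the interval. Expanding, f(-1 − u) = u^3 + 9u^2 + 21u + 6.
The nonzero coefficients here are all positive, so for u > 0 every term is positive (or zero), and the constant term 6 is strictly positive.
So f is strictly positive on (-4, -1); no root exists in the interval.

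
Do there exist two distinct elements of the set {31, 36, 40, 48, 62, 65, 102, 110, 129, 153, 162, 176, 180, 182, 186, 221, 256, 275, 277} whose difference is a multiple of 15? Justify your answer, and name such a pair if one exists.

The pair (31, 256) works.

31 mod 15 = 1 and 256 mod 15 = 1, so 256 − 31 = 225 = 15·15.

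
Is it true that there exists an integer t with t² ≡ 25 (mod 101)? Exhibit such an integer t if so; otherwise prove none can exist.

t = 5

Take t = 5. Then 5² = 25, and since 0 ≤ 25 < 101 this is already reduced: 5² ≡ 25 (mod 101).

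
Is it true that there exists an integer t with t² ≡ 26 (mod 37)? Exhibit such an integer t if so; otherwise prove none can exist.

t = 10 works: 10² = 100, and 100 − 26 = 74 = 2·37.

t = 10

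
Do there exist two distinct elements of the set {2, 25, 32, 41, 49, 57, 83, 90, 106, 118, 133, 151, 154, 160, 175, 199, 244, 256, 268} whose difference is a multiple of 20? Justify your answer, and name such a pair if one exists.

Two integers differ by a multiple of 20 exactly when they have the same residue mod 20. The residues are 2↦2, 25↦5, 32↦12, 41↦1, 49↦9, 57↦17, 83↦3, 90↦10, 106↦6, 118↦18, 133↦13, 151↦11, 154↦14, 160↦0, 175↦15, 199↦19, 244↦4, 256↦16, 268↦8.
These 19 residues are pairwise different, hence no difference of two elements is divisible by 20.

No such pair exists.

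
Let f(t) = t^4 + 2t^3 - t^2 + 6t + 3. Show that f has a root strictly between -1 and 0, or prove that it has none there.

Such a root exists.

f(-1) = -5 and f(0) = 3, which have opposite signs.
f is continuous everywhere (it is a polynomial), in particular on [-1, 0].
By the Intermediate Value Theorem, f takes the value 0 somewhere in the open interval.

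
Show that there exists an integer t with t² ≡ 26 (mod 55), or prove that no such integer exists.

t = 46 works: 46² = 2116, and 2116 − 26 = 2090 = 38·55.

t = 46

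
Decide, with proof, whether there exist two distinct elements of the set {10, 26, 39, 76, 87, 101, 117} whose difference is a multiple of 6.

10 and 76 are such a pair.

10 mod 6 = 4 and 76 mod 6 = 4, so 76 − 10 = 66 = 11·6.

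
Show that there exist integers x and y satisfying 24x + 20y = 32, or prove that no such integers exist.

gcd(24, 20) = 4, and 4 divides 32, so integer solutions exist.
Dividing through by 4 reduces the equation to 6x + 5y = 8.
Run the Euclidean algorithm on 6 and 5: 6 = 1·5 + 1, 5 = 5·1 + 0.
Back-substituting, 1 = 6 − 1·5; that is, 6·1 + 5·(-1) = 1.
Scaling by 8 gives the particular solution (x, y) = (8, -8).
The general solution is x = 8 + 5k, y = -8 − 6k; taking k = -1 gives the smaller pair x = 3, y = -2.
Indeed 24·3 + 20·(-2) = 72 − 40 = 32.

x = 3, y = -2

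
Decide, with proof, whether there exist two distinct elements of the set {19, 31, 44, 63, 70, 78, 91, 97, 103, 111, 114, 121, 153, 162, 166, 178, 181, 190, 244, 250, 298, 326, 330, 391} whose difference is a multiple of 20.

31 and 91 are such a pair.

Both 31 and 91 leave remainder 11 on division by 20; their difference 60 = 3·20 is a multiple of 20.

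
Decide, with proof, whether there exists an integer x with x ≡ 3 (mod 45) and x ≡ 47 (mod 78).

gcd(45, 78) = 3. If x ≡ 3 (mod 45) and x ≡ 47 (mod 78), then x ≡ 3 (mod 3) and x ≡ 47 (mod 3).
These are incompatible: 3 − 47 = -44 is not divisible by 3.
So no integer satisfies both congruences.

No, no such integer exists.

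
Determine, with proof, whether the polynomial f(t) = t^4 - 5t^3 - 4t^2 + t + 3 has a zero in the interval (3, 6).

f(3) = -84 and f(6) = 81, which have opposite signs.
As a polynomial, f is continuous on every closed interval.
By the Intermediate Value Theorem, f takes the value 0 somewhere in the open interval.

Yes, f has a root in the interval.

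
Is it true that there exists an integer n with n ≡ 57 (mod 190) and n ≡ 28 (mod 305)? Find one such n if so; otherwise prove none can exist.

gcd(190, 305) = 5. If n ≡ 57 (mod 190) and n ≡ 28 (mod 305), then n ≡ 57 (mod 5) and n ≡ 28 (mod 5).
But 57 mod 5 = 2 while 28 mod 5 = 3, a contradiction.
Hence the system has no solution.

There is no such integer.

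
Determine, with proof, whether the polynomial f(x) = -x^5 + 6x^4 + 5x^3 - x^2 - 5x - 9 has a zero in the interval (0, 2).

f(0) = -9 and f(2) = 81, which have opposite signs.
f is continuous everywhere (it is a polynomial), in particular on [0, 2].
By the Intermediate Value Theorem, f takes the value 0 somewhere in the open interval.

Yes, f has a root in the interval.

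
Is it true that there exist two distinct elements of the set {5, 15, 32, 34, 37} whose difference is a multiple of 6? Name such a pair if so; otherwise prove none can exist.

No, no such pair exists.

Two integers differ by a multiple of 6 exactly when they have the same residue mod 6. The residues are 5↦5, 15↦3, 32↦2, 34↦4, 37↦1.
No residue repeats among the 5 elements, so no pair has difference ≡ 0 (mod 6).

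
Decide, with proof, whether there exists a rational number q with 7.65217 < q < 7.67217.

q = 23/3

Multiplying by 3: 3·7.65217 = 22.95651 and 3·7.67217 = 23.01651, so the integer 23 lies strictly between them.
Hence 23/3 is a rational number with 7.65217 < 23/3 < 7.67217.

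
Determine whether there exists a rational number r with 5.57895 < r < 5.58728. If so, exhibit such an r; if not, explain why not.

r = 67/12

Look for a denominator N such that an integer falls strictly between N·5.57895 and N·5.58728. N = 12 works: 12·5.57895 = 66.94740 < 67 < 67.04736 = 12·5.58728.
So r = 67/12 works: it is a ratio of integers, and dividing 12·5.57895 < 67 < 12·5.58728 through by 12 gives 5.57895 < 67/12 < 5.58728.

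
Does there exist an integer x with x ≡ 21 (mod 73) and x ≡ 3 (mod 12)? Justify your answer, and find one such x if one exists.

x = 459

The moduli 73 and 12 are coprime, so by the Chinese Remainder Theorem a unique solution modulo 876 exists.
Write x = 21 + 73t and require 21 + 73t ≡ 3 (mod 12), i.e. 73t ≡ 6 (mod 12).
73 ≡ 1 (mod 12), so this reads 1t ≡ 6 (mod 12). So t ≡ 6 (mod 12).
Taking t = 6 gives x = 21 + 73·6 = 459.
Verify: 459 = 6·73 + 21 and 459 = 38·12 + 3. ✓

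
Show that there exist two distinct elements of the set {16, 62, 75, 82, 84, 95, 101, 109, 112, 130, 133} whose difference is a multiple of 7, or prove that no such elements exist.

75 and 82 are such a pair.

75 mod 7 = 5 and 82 mod 7 = 5, so 82 − 75 = 7 = 1·7.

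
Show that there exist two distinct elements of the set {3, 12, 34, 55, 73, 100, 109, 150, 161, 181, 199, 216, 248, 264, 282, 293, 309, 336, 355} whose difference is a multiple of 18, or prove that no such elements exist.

Reduce each element mod 18: 3↦3, 12↦12, 34↦16, 55↦1, 73↦1, 100↦10, 109↦1, 150↦6, 161↦17, 181↦1, 199↦1, 216↦0, 248↦14, 264↦12, 282↦12, 293↦5, 309↦3, 336↦12, 355↦13. The residue 3 repeats (at 3 and 309), and 309 − 3 = 306 = 17·18.

3 and 309 are such a pair.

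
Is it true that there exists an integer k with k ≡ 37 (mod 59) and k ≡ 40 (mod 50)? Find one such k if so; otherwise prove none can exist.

k = 1040

The moduli 59 and 50 are coprime, so by the Chinese Remainder Theorem a unique solution modulo 2950 exists.
Write k = 37 + 59t and require 37 + 59t ≡ 40 (mod 50), i.e. 59t ≡ 3 (mod 50).
59 ≡ 9 (mod 50), so this reads 9t ≡ 3 (mod 50). Invert 9 mod 50 by the Euclidean algorithm: 50 = 5·9 + 5, 9 = 1·5 + 4, 5 = 1·4 + 1, 4 = 4·1 + 0; back-substituting, 1 = 5 − 1·4 = 5 − (9 − 1·5) = −9 + 2·5 = −9 + 2·(50 − 5·9) = 2·50 − 11·9. Hence 9·(-11) ≡ 1, so 9⁻¹ ≡ -11 ≡ 39 (mod 50).
Multiplying by 39: t ≡ 39·3 = 117 ≡ 17 (mod 50).
Taking t = 17 gives k = 37 + 59·17 = 1040.
Verify: 1040 = 17·59 + 37 and 1040 = 20·50 + 40. ✓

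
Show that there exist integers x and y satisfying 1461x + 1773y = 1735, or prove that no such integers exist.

No, no such integers exist.

Both 1461 and 1773 are divisible by gcd(1461, 1773) = 3, hence so is any combination 1461x + 1773y.
But 1735 = 3·578 + 1, so 3 ∤ 1735.
Hence no integers x, y satisfy the equation.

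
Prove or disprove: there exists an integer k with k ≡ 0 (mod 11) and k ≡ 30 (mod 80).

Since 11 and 80 share no common factor, CRT says the pair of congruences has a solution (unique mod 880).
Any solution of the first congruence is k = 0 + 11t; substituting into the second, 11t ≡ 30 − 0 ≡ 30 (mod 80).
Invert 11 mod 80 by the Euclidean algorithm: 80 = 7·11 + 3, 11 = 3·3 + 2, 3 = 1·2 + 1, 2 = 2·1 + 0; back-substituting, 1 = 3 − 1·2 = 3 − (11 − 3·3) = −11 + 4·3 = −11 + 4·(80 − 7·11) = 4·80 − 29·11. Hence 11·(-29) ≡ 1, so 11⁻¹ ≡ -29 ≡ 51 (mod 80).
Multiplying by 51: t ≡ 51·30 = 1530 ≡ 10 (mod 80).
Taking t = 10 gives k = 0 + 11·10 = 110.
Indeed 110 ≡ 0 (mod 11) and 110 ≡ 30 (mod 80).

k = 110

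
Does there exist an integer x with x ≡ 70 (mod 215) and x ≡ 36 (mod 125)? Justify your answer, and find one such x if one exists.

Reduce both congruences modulo 5, which divides 215 and 125: they say x ≡ 70 (mod 5) and x ≡ 36 (mod 5).
These are incompatible: 70 − 36 = 34 is not divisible by 5.
Therefore no such x exists.

No such integer exists.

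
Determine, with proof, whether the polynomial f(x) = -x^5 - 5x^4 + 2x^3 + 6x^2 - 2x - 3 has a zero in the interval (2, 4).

f has no root in that interval.

The endpoint values f(2) = -79 and f(4) = -2091 are both negative. Claim: f(x) < 0 for every x in (2, 4).
Substitute x = 2 + u, where 0 < u < 2 on the interval. Expanding, f(2 + u) = -u^5 - 15u^4 - 78u^3 - 182u^2 - 194u - 79.
The nonzero coefficients here are all negative, so for u > 0 every term is negative (or zero), and the constant term -79 is strictly negative.
So f is strictly negative on (2, 4); no root exists in the interval.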